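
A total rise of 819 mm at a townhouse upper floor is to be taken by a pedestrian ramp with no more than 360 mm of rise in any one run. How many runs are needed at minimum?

819 / 360 = 2.275 → round up to 3 ramp runs.

3 runs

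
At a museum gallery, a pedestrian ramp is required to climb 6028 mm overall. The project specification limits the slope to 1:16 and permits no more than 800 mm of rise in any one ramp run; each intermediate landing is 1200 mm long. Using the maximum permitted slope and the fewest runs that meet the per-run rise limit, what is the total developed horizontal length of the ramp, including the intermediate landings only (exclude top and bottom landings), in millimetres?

104848 mm

⌈6028/800⌉ = 8 ramp runs. That means 7 intermediate landings.
Ramp run (horizontal) at 1:16: 6028 × 16 = 96448 mm.
7 intermediate landings contribute 7 × 1200 = 8400 mm.
Total developed length = 96448 + 8400 = 104848 mm.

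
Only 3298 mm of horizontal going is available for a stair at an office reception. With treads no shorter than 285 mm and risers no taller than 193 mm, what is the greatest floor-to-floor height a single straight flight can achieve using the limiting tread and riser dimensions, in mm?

3298 / 285 = 11.57, so 11 treads fit.
Risers = treads + 1 = 12.
Maximum height = 12 × 193 = 2316 mm.

2316 mm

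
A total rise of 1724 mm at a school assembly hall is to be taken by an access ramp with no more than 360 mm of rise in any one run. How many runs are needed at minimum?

1724 / 360 = 4.79, so 5 ramp runs are needed.

5 runs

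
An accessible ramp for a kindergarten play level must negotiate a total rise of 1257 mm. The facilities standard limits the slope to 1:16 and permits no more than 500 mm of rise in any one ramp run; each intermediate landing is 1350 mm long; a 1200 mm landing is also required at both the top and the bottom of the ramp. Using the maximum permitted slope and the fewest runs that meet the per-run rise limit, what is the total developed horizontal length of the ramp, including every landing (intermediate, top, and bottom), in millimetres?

25212 mm

⌈1257/500⌉ = 3 ramp runs. That means 2 intermediate landings.
Ramp run (horizontal) at 1:16: 1257 × 16 = 20112 mm.
Intermediate landings: 2 × 1350 = 2700 mm.
Top and bottom landings: 2 × 1200 = 2400 mm.
Total = 20112 + 2700 + 2400 = 25212 mm.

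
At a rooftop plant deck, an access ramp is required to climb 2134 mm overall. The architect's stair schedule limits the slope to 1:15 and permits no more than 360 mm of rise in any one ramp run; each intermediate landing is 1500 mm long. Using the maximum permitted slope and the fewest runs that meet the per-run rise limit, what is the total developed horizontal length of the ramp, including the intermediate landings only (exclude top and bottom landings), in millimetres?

39510 mm

2134 / 360 = 5.93, so 6 ramp runs are needed. That means 5 intermediate landings.
Ramp run (horizontal) at 1:15: 2134 × 15 = 32010 mm.
5 intermediate landings contribute 5 × 1500 = 7500 mm.
Total developed length = 32010 + 7500 = 39510 mm.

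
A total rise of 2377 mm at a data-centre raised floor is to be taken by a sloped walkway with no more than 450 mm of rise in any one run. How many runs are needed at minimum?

6 runs

⌈2377/450⌉ = 6 ramp runs.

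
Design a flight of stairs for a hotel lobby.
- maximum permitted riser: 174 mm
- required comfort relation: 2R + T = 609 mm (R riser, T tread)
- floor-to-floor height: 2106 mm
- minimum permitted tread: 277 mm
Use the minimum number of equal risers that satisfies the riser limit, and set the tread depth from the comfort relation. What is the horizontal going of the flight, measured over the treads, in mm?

3420 mm

⌈2106/174⌉ = 13 risers.
Each riser is 2106/13 = 162 mm (≤ 174 mm).
From 2R + T = 609: T = 609 − 324 = 285 mm.
13 risers give 12 treads; going = 12 × 285 = 3420 mm.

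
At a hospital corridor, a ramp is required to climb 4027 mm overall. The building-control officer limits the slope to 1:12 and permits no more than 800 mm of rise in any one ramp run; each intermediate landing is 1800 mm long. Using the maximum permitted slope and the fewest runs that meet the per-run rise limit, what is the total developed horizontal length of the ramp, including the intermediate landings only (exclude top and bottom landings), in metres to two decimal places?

57.32 m

At most 800 each: 4027/800 = 5.03, giving 6 ramp runs. That means 5 intermediate landings.
Ramp run (horizontal) at 1:12: 4027 × 12 = 48324 mm.
Intermediate landings: 5 × 1800 = 9000 mm.
Developed length = 48324 + 9000 = 57324 mm.
= 57.32 m.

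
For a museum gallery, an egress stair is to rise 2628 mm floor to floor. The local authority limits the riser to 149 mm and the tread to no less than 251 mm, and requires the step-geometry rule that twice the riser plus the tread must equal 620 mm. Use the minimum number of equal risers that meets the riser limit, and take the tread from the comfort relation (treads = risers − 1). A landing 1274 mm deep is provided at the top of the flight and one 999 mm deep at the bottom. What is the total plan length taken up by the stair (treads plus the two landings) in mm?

⌈2628/149⌉ = 18 risers.
R = 2628 ÷ 18 = 146 mm.
Tread T = 620 − 2 × 146 = 328 mm (≥ 251 mm).
Treads = 18 − 1 = 17; going = 17 × 328 = 5576 mm.
Add landings: 5576 + 1274 + 999 = 7849 mm.

7849 mm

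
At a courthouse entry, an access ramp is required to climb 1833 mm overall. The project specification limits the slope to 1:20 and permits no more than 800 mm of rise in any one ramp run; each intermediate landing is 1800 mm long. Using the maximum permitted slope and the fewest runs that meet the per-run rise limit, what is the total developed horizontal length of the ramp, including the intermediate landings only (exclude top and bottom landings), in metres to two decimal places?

40.26 m

1833 / 800 = 2.291 → round up to 3 ramp runs. That means 2 intermediate landings.
Horizontal run for 1833 mm of rise at 1:20 is 1833 × 20 = 36660 mm.
Intermediate landings: 2 × 1800 = 3600 mm.
Total developed length = 36660 + 3600 = 40260 mm.
= 40.26 m.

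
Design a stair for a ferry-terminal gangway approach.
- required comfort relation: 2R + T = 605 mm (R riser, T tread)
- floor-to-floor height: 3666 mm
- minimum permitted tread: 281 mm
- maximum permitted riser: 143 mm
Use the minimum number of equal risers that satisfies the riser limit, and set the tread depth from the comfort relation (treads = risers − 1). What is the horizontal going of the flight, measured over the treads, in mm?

At most 143 each: 3666/143 = 25.64, giving 26 risers.
R = 3666 ÷ 26 = 141 mm.
From 2R + T = 605: T = 605 − 282 = 323 mm.
Going = (26 − 1) × 323 = 8075 mm.

8075 mm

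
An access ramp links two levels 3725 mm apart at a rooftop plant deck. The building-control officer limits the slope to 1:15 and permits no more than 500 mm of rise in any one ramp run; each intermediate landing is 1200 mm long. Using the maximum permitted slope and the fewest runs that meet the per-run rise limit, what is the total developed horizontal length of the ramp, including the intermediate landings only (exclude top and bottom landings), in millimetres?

64275 mm

3725 / 500 = 7.450 → round up to 8 ramp runs. That means 7 intermediate landings.
Ramp run (horizontal) at 1:15: 3725 × 15 = 55875 mm.
7 intermediate landings contribute 7 × 1200 = 8400 mm.
Developed length = 55875 + 8400 = 64275 mm.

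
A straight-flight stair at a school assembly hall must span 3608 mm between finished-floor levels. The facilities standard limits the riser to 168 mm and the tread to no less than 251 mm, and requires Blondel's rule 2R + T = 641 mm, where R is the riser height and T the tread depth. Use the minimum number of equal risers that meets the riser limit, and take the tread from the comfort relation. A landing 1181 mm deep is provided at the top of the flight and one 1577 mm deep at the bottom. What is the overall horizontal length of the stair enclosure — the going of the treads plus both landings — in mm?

9331 mm

3608 / 168 = 21.476 → round up to 22 risers.
R = 3608 ÷ 22 = 164 mm.
Tread T = 641 − 2 × 164 = 313 mm (≥ 251 mm).
Going = (22 − 1) × 313 = 6573 mm.
Add landings: 6573 + 1181 + 1577 = 9331 mm.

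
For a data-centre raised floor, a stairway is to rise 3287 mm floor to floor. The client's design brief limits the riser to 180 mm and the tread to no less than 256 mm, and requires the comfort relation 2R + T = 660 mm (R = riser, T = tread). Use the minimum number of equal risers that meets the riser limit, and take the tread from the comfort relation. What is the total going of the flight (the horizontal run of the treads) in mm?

5652 mm

At most 180 each: 3287/180 = 18.26, giving 19 risers.
Riser R = 3287 / 19 = 173 mm, within the 180 mm limit.
From 2R + T = 660: T = 660 − 346 = 314 mm.
19 risers give 18 treads; going = 18 × 314 = 5652 mm.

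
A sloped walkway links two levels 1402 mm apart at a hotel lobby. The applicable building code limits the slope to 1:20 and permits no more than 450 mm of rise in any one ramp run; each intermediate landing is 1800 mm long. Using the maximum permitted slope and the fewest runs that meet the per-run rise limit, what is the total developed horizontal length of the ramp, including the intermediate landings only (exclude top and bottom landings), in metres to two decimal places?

1402 / 450 = 3.116 → round up to 4 ramp runs. That means 3 intermediate landings.
Ramp run (horizontal) at 1:20: 1402 × 20 = 28040 mm.
3 intermediate landings contribute 3 × 1800 = 5400 mm.
Developed length = 28040 + 5400 = 33440 mm.
= 33.44 m.

33.44 m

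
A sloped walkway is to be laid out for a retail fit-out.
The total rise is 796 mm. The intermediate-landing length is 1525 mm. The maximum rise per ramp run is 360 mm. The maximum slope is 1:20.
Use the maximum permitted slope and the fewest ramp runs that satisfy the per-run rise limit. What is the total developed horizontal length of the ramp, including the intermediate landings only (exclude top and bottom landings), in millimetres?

18970 mm

At most 360 each: 796/360 = 2.21, giving 3 ramp runs. That means 2 intermediate landings.
Ramp run (horizontal) at 1:20: 796 × 20 = 15920 mm.
2 intermediate landings contribute 2 × 1525 = 3050 mm.
Developed length = 15920 + 3050 = 18970 mm.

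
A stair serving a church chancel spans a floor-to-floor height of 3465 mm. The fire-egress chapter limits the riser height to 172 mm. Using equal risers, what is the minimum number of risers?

⌈3465/172⌉ = 21 risers.

21 risers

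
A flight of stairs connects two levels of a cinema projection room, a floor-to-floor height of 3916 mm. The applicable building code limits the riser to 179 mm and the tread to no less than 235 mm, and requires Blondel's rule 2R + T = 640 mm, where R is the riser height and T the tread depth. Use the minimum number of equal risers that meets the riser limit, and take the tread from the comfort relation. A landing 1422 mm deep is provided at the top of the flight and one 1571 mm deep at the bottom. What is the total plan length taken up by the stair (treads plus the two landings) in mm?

⌈3916/179⌉ = 22 risers.
Each riser is 3916/22 = 178 mm (≤ 179 mm).
Tread T = 640 − 2 × 178 = 284 mm (≥ 235 mm).
Treads = 22 − 1 = 21; going = 21 × 284 = 5964 mm.
Add landings: 5964 + 1422 + 1571 = 8957 mm.

8957 mm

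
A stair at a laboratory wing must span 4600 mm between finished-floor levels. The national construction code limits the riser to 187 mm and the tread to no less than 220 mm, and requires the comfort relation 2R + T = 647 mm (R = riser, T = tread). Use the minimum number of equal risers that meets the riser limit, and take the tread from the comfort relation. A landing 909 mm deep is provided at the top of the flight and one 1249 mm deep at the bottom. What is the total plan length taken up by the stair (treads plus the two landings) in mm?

4600 / 187 = 24.599 → round up to 25 risers.
R = 4600 ÷ 25 = 184 mm.
T = 647 − 2·184 = 279 mm, which satisfies the 220 mm minimum.
Going = (25 − 1) × 279 = 6696 mm.
Add landings: 6696 + 909 + 1249 = 8854 mm.

8854 mm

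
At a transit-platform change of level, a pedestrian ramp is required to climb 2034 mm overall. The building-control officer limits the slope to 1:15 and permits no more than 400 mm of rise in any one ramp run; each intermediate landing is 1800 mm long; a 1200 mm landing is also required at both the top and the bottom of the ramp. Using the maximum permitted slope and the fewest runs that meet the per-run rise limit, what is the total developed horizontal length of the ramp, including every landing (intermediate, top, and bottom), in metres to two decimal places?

2034 / 400 = 5.08, so 6 ramp runs are needed. That means 5 intermediate landings.
Ramp run (horizontal) at 1:15: 2034 × 15 = 30510 mm.
5 intermediate landings contribute 5 × 1800 = 9000 mm.
Top and bottom landings: 2 × 1200 = 2400 mm.
Total = 30510 + 9000 + 2400 = 41910 mm.
= 41.91 m.

41.91 m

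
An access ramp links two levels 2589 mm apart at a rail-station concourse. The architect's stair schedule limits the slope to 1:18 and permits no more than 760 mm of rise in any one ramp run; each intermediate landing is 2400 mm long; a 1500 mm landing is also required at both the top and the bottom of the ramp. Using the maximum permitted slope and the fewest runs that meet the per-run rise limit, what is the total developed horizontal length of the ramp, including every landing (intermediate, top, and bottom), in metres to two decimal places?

56.80 m

2589 / 760 = 3.407 → round up to 4 ramp runs. That means 3 intermediate landings.
Ramp run (horizontal) at 1:18: 2589 × 18 = 46602 mm.
3 intermediate landings contribute 3 × 2400 = 7200 mm.
Top and bottom landings: 2 × 1500 = 3000 mm.
Total = 46602 + 7200 + 3000 = 56802 mm.
= 56.80 m.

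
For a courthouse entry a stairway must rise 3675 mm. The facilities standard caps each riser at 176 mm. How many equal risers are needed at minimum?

21 risers

At most 176 each: 3675/176 = 20.88, giving 21 risers.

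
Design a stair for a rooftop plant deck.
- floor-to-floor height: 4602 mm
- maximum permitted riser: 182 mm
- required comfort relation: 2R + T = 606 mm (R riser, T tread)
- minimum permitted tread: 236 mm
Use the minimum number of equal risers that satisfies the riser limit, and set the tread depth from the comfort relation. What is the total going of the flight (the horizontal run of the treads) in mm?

6300 mm

At most 182 each: 4602/182 = 25.29, giving 26 risers.
Each riser is 4602/26 = 177 mm (≤ 182 mm).
T = 606 − 2·177 = 252 mm, which satisfies the 236 mm minimum.
26 risers give 25 treads; going = 25 × 252 = 6300 mm.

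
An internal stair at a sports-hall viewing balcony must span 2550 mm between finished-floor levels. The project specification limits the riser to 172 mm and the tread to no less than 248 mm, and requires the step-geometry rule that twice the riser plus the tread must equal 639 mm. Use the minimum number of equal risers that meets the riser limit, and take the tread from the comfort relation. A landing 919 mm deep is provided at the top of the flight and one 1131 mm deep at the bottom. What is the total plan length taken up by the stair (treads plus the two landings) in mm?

2550 / 172 = 14.83, so 15 risers are needed.
Riser R = 2550 / 15 = 170 mm, within the 172 mm limit.
Tread T = 639 − 2 × 170 = 299 mm (≥ 248 mm).
Going = (15 − 1) × 299 = 4186 mm.
Enclosure = 4186 + 919 + 1131 = 6236 mm.

6236 mm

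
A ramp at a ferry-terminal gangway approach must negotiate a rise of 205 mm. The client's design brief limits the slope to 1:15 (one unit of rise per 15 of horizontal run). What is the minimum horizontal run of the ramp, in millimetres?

3075 mm

Run = rise × 15 = 205 × 15 = 3075 mm.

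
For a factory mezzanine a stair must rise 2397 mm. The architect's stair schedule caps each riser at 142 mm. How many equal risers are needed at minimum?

17 risers

⌈2397/142⌉ = 17 risers.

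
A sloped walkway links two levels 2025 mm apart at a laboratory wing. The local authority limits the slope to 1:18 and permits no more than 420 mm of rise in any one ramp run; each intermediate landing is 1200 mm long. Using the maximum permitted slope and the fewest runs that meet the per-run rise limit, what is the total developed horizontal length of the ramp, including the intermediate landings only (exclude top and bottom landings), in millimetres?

41250 mm

⌈2025/420⌉ = 5 ramp runs. That means 4 intermediate landings.
Ramp run (horizontal) at 1:18: 2025 × 18 = 36450 mm.
Intermediate landings: 4 × 1200 = 4800 mm.
Developed length = 36450 + 4800 = 41250 mm.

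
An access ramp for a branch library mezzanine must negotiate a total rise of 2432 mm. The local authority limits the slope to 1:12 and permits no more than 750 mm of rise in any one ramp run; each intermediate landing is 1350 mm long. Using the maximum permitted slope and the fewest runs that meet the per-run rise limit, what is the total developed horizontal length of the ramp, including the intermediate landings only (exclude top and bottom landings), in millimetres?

At most 750 each: 2432/750 = 3.24, giving 4 ramp runs. That means 3 intermediate landings.
Ramp run (horizontal) at 1:12: 2432 × 12 = 29184 mm.
3 intermediate landings contribute 3 × 1350 = 4050 mm.
Total developed length = 29184 + 4050 = 33234 mm.

33234 mm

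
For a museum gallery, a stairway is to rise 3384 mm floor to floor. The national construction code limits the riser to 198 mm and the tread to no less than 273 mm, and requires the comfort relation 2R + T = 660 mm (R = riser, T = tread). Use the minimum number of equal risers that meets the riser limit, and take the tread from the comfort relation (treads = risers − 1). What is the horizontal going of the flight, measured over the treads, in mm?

4828 mm

⌈3384/198⌉ = 18 risers.
R = 3384 ÷ 18 = 188 mm.
Tread T = 660 − 2 × 188 = 284 mm (≥ 273 mm).
Treads = 18 − 1 = 17; going = 17 × 284 = 4828 mm.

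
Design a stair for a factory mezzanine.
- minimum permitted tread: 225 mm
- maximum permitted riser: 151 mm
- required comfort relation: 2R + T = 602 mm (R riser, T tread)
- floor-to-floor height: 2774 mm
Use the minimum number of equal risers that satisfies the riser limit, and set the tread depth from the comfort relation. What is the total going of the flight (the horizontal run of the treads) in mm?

5580 mm

⌈2774/151⌉ = 19 risers.
Riser R = 2774 / 19 = 146 mm, within the 151 mm limit.
From 2R + T = 602: T = 602 − 292 = 310 mm.
Treads = 19 − 1 = 18; going = 18 × 310 = 5580 mm.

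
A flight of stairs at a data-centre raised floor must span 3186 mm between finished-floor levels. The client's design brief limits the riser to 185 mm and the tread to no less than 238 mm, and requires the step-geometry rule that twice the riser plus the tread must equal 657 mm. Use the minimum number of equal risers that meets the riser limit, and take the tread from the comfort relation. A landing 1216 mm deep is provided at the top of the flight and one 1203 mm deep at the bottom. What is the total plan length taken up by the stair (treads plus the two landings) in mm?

7570 mm

⌈3186/185⌉ = 18 risers.
Riser R = 3186 / 18 = 177 mm, within the 185 mm limit.
From 2R + T = 657: T = 657 − 354 = 303 mm.
18 risers give 17 treads; going = 17 × 303 = 5151 mm.
Add landings: 5151 + 1216 + 1203 = 7570 mm.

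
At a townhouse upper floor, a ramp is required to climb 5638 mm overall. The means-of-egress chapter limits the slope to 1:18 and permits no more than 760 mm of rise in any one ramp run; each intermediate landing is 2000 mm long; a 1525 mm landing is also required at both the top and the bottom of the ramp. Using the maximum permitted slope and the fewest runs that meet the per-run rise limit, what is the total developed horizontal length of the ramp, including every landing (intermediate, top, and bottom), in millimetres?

118534 mm

5638 / 760 = 7.418 → round up to 8 ramp runs. That means 7 intermediate landings.
Ramp run (horizontal) at 1:18: 5638 × 18 = 101484 mm.
7 intermediate landings contribute 7 × 2000 = 14000 mm.
Top and bottom landings: 2 × 1525 = 3050 mm.
Total = 101484 + 14000 + 3050 = 118534 mm.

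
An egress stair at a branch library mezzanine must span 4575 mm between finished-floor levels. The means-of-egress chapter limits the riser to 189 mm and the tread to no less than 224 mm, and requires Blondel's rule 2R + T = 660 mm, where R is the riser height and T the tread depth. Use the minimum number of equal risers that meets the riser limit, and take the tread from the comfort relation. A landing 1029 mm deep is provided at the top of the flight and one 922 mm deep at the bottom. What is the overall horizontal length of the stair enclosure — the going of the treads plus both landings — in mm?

9007 mm

4575 / 189 = 24.206 → round up to 25 risers.
Each riser is 4575/25 = 183 mm (≤ 189 mm).
From 2R + T = 660: T = 660 − 366 = 294 mm.
Treads = 25 − 1 = 24; going = 24 × 294 = 7056 mm.
Enclosure = 7056 + 1029 + 922 = 9007 mm.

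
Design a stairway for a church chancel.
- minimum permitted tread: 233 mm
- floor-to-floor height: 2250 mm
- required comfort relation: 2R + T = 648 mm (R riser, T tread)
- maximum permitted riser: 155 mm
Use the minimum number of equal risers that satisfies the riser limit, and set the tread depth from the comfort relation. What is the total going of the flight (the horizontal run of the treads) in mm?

At most 155 each: 2250/155 = 14.52, giving 15 risers.
Each riser is 2250/15 = 150 mm (≤ 155 mm).
T = 648 − 2·150 = 348 mm, which satisfies the 233 mm minimum.
15 risers give 14 treads; going = 14 × 348 = 4872 mm.

4872 mm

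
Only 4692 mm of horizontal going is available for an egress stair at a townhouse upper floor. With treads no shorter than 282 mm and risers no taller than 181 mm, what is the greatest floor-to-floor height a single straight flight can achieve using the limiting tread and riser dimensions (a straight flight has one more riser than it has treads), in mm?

3077 mm

4692 / 282 = 16.64, so 16 treads fit.
Risers = treads + 1 = 17.
Maximum height = 17 × 181 = 3077 mm.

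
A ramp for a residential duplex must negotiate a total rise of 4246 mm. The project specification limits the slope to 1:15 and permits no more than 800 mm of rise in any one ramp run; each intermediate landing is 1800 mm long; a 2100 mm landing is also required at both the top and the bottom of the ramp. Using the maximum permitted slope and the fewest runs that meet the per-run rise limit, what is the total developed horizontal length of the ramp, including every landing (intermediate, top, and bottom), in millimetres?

76890 mm

⌈4246/800⌉ = 6 ramp runs. That means 5 intermediate landings.
Horizontal run for 4246 mm of rise at 1:15 is 4246 × 15 = 63690 mm.
Intermediate landings: 5 × 1800 = 9000 mm.
Top and bottom landings: 2 × 2100 = 4200 mm.
Total = 63690 + 9000 + 4200 = 76890 mm.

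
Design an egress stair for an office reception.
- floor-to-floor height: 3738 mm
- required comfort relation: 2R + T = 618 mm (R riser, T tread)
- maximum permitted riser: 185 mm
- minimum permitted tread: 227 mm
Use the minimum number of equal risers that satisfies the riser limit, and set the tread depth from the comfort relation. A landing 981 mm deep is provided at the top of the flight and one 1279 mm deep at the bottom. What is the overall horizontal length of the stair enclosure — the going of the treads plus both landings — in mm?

7500 mm

At most 185 each: 3738/185 = 20.21, giving 21 risers.
R = 3738 ÷ 21 = 178 mm.
Tread T = 618 − 2 × 178 = 262 mm (≥ 227 mm).
Going = (21 − 1) × 262 = 5240 mm.
Add landings: 5240 + 981 + 1279 = 7500 mm.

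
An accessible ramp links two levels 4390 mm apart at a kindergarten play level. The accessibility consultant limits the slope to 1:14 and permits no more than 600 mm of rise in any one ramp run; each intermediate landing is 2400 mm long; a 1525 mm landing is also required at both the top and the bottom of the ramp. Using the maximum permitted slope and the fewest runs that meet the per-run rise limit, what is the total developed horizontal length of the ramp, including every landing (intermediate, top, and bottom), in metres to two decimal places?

4390 / 600 = 7.32, so 8 ramp runs are needed. That means 7 intermediate landings.
Ramp run (horizontal) at 1:14: 4390 × 14 = 61460 mm.
Intermediate landings: 7 × 2400 = 16800 mm.
Top and bottom landings: 2 × 1525 = 3050 mm.
Total = 61460 + 16800 + 3050 = 81310 mm.
= 81.31 m.

81.31 m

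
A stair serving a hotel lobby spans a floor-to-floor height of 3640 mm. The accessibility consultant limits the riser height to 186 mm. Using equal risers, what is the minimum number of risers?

3640 / 186 = 19.570 → round up to 20 risers.

20 risers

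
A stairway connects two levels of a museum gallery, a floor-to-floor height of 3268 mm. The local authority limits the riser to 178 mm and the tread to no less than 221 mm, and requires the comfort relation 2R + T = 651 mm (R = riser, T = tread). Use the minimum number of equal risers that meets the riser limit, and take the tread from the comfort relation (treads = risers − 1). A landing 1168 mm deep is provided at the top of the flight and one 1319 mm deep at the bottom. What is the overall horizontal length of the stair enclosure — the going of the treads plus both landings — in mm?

8013 mm

3268 / 178 = 18.36, so 19 risers are needed.
R = 3268 ÷ 19 = 172 mm.
T = 651 − 2·172 = 307 mm, which satisfies the 221 mm minimum.
Going = (19 − 1) × 307 = 5526 mm.
Add landings: 5526 + 1168 + 1319 = 8013 mm.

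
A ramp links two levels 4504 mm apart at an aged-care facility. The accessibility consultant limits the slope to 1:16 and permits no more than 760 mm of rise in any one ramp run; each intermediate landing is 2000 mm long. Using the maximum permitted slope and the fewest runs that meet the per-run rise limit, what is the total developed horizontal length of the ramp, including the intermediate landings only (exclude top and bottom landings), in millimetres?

4504 / 760 = 5.926 → round up to 6 ramp runs. That means 5 intermediate landings.
Horizontal run for 4504 mm of rise at 1:16 is 4504 × 16 = 72064 mm.
5 intermediate landings contribute 5 × 2000 = 10000 mm.
Developed length = 72064 + 10000 = 82064 mm.

82064 mm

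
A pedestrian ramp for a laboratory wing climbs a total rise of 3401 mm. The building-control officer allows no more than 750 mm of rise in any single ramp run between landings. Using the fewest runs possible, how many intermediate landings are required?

3401 / 750 = 4.535 → round up to 5 ramp runs.
5 runs are separated by 4 intermediate landings.

4 intermediate landings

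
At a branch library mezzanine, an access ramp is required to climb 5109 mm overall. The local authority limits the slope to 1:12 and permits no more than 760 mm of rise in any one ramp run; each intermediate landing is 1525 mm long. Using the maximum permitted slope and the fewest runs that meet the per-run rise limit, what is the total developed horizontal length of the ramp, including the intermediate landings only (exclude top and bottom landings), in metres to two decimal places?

⌈5109/760⌉ = 7 ramp runs. That means 6 intermediate landings.
Horizontal run for 5109 mm of rise at 1:12 is 5109 × 12 = 61308 mm.
6 intermediate landings contribute 6 × 1525 = 9150 mm.
Developed length = 61308 + 9150 = 70458 mm.
= 70.46 m.

70.46 m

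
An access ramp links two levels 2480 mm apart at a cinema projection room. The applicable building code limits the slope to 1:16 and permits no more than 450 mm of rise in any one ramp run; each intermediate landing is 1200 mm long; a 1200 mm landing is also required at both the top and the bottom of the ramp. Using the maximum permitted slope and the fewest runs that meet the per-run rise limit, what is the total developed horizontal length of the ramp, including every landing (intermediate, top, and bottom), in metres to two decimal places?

At most 450 each: 2480/450 = 5.51, giving 6 ramp runs. That means 5 intermediate landings.
Ramp run (horizontal) at 1:16: 2480 × 16 = 39680 mm.
Intermediate landings: 5 × 1200 = 6000 mm.
Top and bottom landings: 2 × 1200 = 2400 mm.
Total = 39680 + 6000 + 2400 = 48080 mm.
= 48.08 m.

48.08 m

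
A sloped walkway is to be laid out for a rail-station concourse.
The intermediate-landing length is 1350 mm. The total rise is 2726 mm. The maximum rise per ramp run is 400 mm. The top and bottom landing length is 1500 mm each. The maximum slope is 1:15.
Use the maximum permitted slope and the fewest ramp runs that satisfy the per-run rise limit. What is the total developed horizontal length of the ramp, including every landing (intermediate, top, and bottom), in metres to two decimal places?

51.99 m

⌈2726/400⌉ = 7 ramp runs. That means 6 intermediate landings.
Horizontal run for 2726 mm of rise at 1:15 is 2726 × 15 = 40890 mm.
6 intermediate landings contribute 6 × 1350 = 8100 mm.
Top and bottom landings: 2 × 1500 = 3000 mm.
Total = 40890 + 8100 + 3000 = 51990 mm.
= 51.99 m.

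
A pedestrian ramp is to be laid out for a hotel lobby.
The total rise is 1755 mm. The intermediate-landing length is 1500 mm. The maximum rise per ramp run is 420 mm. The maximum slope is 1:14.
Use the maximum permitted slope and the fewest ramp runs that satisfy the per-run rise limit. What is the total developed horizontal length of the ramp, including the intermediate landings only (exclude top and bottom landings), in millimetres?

At most 420 each: 1755/420 = 4.18, giving 5 ramp runs. That means 4 intermediate landings.
Ramp run (horizontal) at 1:14: 1755 × 14 = 24570 mm.
4 intermediate landings contribute 4 × 1500 = 6000 mm.
Total developed length = 24570 + 6000 = 30570 mm.

30570 mm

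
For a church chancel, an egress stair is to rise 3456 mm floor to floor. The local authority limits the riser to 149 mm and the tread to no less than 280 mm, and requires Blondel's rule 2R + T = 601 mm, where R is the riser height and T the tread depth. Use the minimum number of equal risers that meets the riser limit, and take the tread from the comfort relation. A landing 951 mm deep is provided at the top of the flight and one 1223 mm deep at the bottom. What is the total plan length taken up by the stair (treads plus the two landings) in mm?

3456 / 149 = 23.195 → round up to 24 risers.
Each riser is 3456/24 = 144 mm (≤ 149 mm).
T = 601 − 2·144 = 313 mm, which satisfies the 280 mm minimum.
Going = (24 − 1) × 313 = 7199 mm.
Add landings: 7199 + 951 + 1223 = 9373 mm.

9373 mm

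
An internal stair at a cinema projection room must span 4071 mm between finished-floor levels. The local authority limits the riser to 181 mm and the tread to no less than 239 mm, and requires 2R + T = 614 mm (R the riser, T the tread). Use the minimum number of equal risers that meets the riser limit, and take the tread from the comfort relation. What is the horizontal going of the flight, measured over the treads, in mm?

At most 181 each: 4071/181 = 22.49, giving 23 risers.
R = 4071 ÷ 23 = 177 mm.
Tread T = 614 − 2 × 177 = 260 mm (≥ 239 mm).
23 risers give 22 treads; going = 22 × 260 = 5720 mm.

5720 mm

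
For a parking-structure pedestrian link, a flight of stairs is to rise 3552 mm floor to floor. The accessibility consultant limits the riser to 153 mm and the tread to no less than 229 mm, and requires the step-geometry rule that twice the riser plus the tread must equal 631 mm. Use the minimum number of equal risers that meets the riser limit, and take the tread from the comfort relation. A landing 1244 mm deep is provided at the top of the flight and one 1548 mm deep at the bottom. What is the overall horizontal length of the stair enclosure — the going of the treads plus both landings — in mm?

⌈3552/153⌉ = 24 risers.
R = 3552 ÷ 24 = 148 mm.
Tread T = 631 − 2 × 148 = 335 mm (≥ 229 mm).
Going = (24 − 1) × 335 = 7705 mm.
Add landings: 7705 + 1244 + 1548 = 10497 mm.

10497 mm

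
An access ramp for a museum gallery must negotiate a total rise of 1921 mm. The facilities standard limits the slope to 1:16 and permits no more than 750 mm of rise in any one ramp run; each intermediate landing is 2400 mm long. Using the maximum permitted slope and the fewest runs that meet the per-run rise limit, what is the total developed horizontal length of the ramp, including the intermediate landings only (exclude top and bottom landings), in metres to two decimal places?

⌈1921/750⌉ = 3 ramp runs. That means 2 intermediate landings.
Ramp run (horizontal) at 1:16: 1921 × 16 = 30736 mm.
Intermediate landings: 2 × 2400 = 4800 mm.
Developed length = 30736 + 4800 = 35536 mm.
= 35.54 m.

35.54 m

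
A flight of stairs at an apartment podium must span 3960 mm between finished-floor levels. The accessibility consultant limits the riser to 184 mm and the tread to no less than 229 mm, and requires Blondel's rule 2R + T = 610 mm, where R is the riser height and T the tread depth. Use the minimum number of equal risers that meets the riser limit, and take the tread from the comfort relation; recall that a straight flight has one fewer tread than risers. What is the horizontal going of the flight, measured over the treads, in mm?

3960 / 184 = 21.52, so 22 risers are needed.
Riser R = 3960 / 22 = 180 mm, within the 184 mm limit.
From 2R + T = 610: T = 610 − 360 = 250 mm.
Going = (22 − 1) × 250 = 5250 mm.

5250 mm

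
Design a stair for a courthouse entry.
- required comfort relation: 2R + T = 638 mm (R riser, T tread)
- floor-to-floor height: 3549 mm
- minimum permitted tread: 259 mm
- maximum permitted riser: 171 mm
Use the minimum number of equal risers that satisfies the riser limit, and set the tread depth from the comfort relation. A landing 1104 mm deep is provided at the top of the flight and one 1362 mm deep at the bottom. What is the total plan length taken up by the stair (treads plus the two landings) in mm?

8466 mm

3549 / 171 = 20.754 → round up to 21 risers.
Each riser is 3549/21 = 169 mm (≤ 171 mm).
From 2R + T = 638: T = 638 − 338 = 300 mm.
Treads = 21 − 1 = 20; going = 20 × 300 = 6000 mm.
Add landings: 6000 + 1104 + 1362 = 8466 mm.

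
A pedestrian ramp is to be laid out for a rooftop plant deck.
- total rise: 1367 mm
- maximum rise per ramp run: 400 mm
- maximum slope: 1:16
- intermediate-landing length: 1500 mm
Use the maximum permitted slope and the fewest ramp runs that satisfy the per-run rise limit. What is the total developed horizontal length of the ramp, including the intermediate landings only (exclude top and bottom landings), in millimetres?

26372 mm

1367 / 400 = 3.417 → round up to 4 ramp runs. That means 3 intermediate landings.
Horizontal run for 1367 mm of rise at 1:16 is 1367 × 16 = 21872 mm.
3 intermediate landings contribute 3 × 1500 = 4500 mm.
Developed length = 21872 + 4500 = 26372 mm.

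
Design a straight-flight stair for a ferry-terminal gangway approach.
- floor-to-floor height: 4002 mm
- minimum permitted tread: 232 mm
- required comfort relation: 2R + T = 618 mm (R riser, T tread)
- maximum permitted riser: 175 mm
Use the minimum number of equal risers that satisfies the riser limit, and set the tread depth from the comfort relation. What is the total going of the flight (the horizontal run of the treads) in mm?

4002 / 175 = 22.87, so 23 risers are needed.
Each riser is 4002/23 = 174 mm (≤ 175 mm).
Tread T = 618 − 2 × 174 = 270 mm (≥ 232 mm).
Going = (23 − 1) × 270 = 5940 mm.

5940 mm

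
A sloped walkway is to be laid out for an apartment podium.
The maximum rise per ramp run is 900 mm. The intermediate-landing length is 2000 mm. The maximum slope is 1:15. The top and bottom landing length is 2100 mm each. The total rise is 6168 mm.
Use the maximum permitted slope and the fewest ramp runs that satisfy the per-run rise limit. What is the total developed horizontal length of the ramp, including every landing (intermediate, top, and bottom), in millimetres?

At most 900 each: 6168/900 = 6.85, giving 7 ramp runs. That means 6 intermediate landings.
Ramp run (horizontal) at 1:15: 6168 × 15 = 92520 mm.
Intermediate landings: 6 × 2000 = 12000 mm.
Top and bottom landings: 2 × 2100 = 4200 mm.
Total = 92520 + 12000 + 4200 = 108720 mm.

108720 mm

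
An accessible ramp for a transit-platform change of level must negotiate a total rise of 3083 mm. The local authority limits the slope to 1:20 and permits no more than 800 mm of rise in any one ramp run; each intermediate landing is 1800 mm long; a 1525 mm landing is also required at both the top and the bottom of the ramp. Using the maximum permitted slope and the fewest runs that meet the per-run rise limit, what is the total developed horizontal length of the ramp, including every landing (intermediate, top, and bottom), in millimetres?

At most 800 each: 3083/800 = 3.85, giving 4 ramp runs. That means 3 intermediate landings.
Horizontal run for 3083 mm of rise at 1:20 is 3083 × 20 = 61660 mm.
3 intermediate landings contribute 3 × 1800 = 5400 mm.
Top and bottom landings: 2 × 1525 = 3050 mm.
Total = 61660 + 5400 + 3050 = 70110 mm.

70110 mm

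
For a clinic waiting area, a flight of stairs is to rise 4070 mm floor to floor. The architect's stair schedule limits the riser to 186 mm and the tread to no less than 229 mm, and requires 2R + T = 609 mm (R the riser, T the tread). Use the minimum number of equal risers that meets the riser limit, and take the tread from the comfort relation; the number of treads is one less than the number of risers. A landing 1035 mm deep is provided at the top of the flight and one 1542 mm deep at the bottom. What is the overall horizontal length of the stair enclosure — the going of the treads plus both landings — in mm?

7596 mm

4070 / 186 = 21.88, so 22 risers are needed.
R = 4070 ÷ 22 = 185 mm.
From 2R + T = 609: T = 609 − 370 = 239 mm.
22 risers give 21 treads; going = 21 × 239 = 5019 mm.
Enclosure = 5019 + 1035 + 1542 = 7596 mm.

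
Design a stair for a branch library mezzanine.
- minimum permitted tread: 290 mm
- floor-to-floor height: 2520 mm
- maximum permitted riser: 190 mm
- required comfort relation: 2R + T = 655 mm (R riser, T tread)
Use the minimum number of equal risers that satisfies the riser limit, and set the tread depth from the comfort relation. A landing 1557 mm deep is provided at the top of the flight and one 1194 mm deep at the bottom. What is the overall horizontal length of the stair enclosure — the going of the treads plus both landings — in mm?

2520 / 190 = 13.26, so 14 risers are needed.
R = 2520 ÷ 14 = 180 mm.
T = 655 − 2·180 = 295 mm, which satisfies the 290 mm minimum.
Treads = 14 − 1 = 13; going = 13 × 295 = 3835 mm.
Add landings: 3835 + 1557 + 1194 = 6586 mm.

6586 mm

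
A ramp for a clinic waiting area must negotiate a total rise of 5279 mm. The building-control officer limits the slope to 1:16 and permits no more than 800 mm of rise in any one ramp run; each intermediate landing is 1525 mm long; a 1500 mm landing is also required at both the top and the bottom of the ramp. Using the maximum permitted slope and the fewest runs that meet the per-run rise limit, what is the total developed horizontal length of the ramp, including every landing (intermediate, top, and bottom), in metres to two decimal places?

96.61 m

5279 / 800 = 6.60, so 7 ramp runs are needed. That means 6 intermediate landings.
Horizontal run for 5279 mm of rise at 1:16 is 5279 × 16 = 84464 mm.
Intermediate landings: 6 × 1525 = 9150 mm.
Top and bottom landings: 2 × 1500 = 3000 mm.
Total = 84464 + 9150 + 3000 = 96614 mm.
= 96.61 m.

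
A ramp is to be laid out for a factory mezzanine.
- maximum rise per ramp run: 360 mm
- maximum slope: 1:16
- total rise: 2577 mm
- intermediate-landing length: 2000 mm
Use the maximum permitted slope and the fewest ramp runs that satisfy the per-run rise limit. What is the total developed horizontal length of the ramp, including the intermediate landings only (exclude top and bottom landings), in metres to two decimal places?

55.23 m

⌈2577/360⌉ = 8 ramp runs. That means 7 intermediate landings.
Ramp run (horizontal) at 1:16: 2577 × 16 = 41232 mm.
7 intermediate landings contribute 7 × 2000 = 14000 mm.
Developed length = 41232 + 14000 = 55232 mm.
= 55.23 m.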